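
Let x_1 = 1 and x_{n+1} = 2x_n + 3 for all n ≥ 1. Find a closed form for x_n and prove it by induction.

Claim: x_n = 2^{n+1} − 3.

Base case: x_1 = 1, and 2^{1+1} − 3 = 4 − 3 = 1.
Assume x_m = 2^{m+1} − 3 for some m ≥ 1.
Then x_{m+1} = 2x_m + 3 = 2·(2^{m+1} − 3) + 3 = 2^{m+2} − 6 + 3 = 2^{m+2} − 3.
Hence x_n = 2^{n+1} − 3 for every n ≥ 1, by induction.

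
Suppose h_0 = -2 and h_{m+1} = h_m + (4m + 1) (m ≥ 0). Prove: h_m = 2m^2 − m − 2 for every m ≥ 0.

Base case: h_0 = -2, and 2·0^2 − 0 − 2 = -2.
Assume h_k = 2k^2 − k − 2.
Then h_{k+1} = h_k + (4k + 1) = (2k^2 − k − 2) + (4k + 1) = 2k^2 + 3k − 1,
and 2·(k+1)^2 − (k+1) − 2 = 2k^2 + 3k − 1.
By induction, h_m = 2m^2 − m − 2 for all m ≥ 0.

h_m = 2m^2 − m − 2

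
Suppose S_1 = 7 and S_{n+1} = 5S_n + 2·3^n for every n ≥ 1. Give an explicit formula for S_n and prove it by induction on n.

Claim: S_n = 2·5^n − 3^n.

Base case: S_1 = 7, and 2·5^1 − 3^1 = 10 − 3 = 7.
Assume S_j = 2·5^j − 3^j for some j ≥ 1.
Then S_{j+1} = 5S_j + 2·3^j = 5·(2·5^j − 3^j) + 2·3^j = 2·5^{j+1} − 5·3^j + 2·3^j = 2·5^{j+1} − 3·3^j = 2·5^{j+1} − 3^{j+1}.
Hence S_n = 2·5^n − 3^n for every n ≥ 1, by induction.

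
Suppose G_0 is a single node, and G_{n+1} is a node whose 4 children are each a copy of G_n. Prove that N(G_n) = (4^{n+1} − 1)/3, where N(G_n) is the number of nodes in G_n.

Base case: N(G_0) = 1, and (4^{0+1} − 1)/3 = 1.
Assume N(G_k) = (4^{k+1} − 1)/3.
Then N(G_{k+1}) = 1 + 4N(G_k) = 1 + 4·(4^{k+1} − 1)/3 = 1 + (4^{k+2} − 4)/3 = (3 + 4^{k+2} − 4)/3 = (4^{k+2} − 1)/3.
By induction, N(G_n) = (4^{n+1} − 1)/3 for all n ≥ 0.

N(G_n) = (4^{n+1} − 1)/3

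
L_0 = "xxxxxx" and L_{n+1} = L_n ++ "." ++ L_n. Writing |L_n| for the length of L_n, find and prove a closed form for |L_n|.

Claim: |L_n| = 7·2^n − 1.

Base case: |L_0| = 6, and 7·2^0 − 1 = 6.
Assume |L_j| = 7·2^j − 1.
Then |L_{j+1}| = |L_j| + 1 + |L_j| = 2|L_j| + 1 = 2(7·2^j − 1) + 1 = 7·2^{j+1} − 2 + 1 = 7·2^{j+1} − 1.
So the formula holds for j+1, and by induction |L_n| = 7·2^n − 1 for all n ≥ 0.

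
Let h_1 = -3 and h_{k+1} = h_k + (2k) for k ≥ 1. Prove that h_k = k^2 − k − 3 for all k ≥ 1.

Base case: h_1 = -3, and 1^2 − 1 − 3 = -3.
Assume h_r = r^2 − r − 3.
Then h_{r+1} = h_r + (2r) = (r^2 − r − 3) + (2r) = r^2 + r − 3,
and (r+1)^2 − (r+1) − 3 = r^2 + r − 3.
This completes the inductive step, so h_k = k^2 − k − 3 for all k ≥ 1.

h_k = k^2 − k − 3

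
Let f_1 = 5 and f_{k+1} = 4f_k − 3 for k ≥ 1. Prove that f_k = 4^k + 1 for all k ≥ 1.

Base case: f_1 = 5, and 4^1 + 1 = 4 + 1 = 5.
Assume f_j = 4^j + 1 for some j ≥ 1.
Then f_{j+1} = 4f_j − 3 = 4·(4^j + 1) − 3 = 4^{j+1} + 4 − 3 = 4^{j+1} + 1.
Hence f_k = 4^k + 1 for every k ≥ 1, by induction.

f_k = 4^k + 1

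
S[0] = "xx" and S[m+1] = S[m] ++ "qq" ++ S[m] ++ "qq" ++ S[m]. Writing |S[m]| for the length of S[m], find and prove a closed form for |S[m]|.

Claim: |S[m]| = 4·3^m − 2.

Base case: |S[0]| = 2, and 4·3^0 − 2 = 2.
Assume |S[k]| = 4·3^k − 2.
Then |S[k+1]| = 3|S[k]| + 4 = 3(4·3^k − 2) + 4 = 4·3^{k+1} − 6 + 4 = 4·3^{k+1} − 2.
So the formula holds for k+1, and by induction |S[m]| = 4·3^m − 2 for all m ≥ 0.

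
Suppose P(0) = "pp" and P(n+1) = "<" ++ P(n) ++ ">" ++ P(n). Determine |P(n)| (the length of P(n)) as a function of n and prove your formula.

Claim: |P(n)| = 2^{n+2} − 2.

Base case: |P(0)| = 2, and 2^{0+2} − 2 = 2.
Assume |P(k)| = 2^{k+2} − 2.
Then |P(k+1)| = 1 + |P(k)| + 1 + |P(k)| = 2|P(k)| + 2 = 2(2^{k+2} − 2) + 2 = 2^{k+3} − 4 + 2 = 2^{k+3} − 2.
Hence |P(n)| = 2^{n+2} − 2 for every n ≥ 0, by induction.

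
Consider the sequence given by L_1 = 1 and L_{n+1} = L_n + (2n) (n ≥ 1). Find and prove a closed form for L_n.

Claim: L_n = n^2 − n + 1.

Base case: L_1 = 1, and 1^2 − 1 + 1 = 1.
Assume L_j = j^2 − j + 1.
Then L_{j+1} = L_j + (2j) = (j^2 − j + 1) + (2j) = j^2 + j + 1,
and (j+1)^2 − (j+1) + 1 = j^2 + j + 1.
By induction, L_n = n^2 − n + 1 for all n ≥ 1.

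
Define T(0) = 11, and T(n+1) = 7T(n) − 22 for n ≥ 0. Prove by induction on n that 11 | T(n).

Base case: T(0) = 11 = 11·1, so 11 | T(0).
Assume 11 | T(r), so T(r) = 11t for some integer t.
Then T(r+1) = 7T(r) − 22 = 7·(11t) − 22 = 11(7t − 2), so 11 | T(r+1).
By induction, 11 | T(n) for all n ≥ 0.

11 | T(n)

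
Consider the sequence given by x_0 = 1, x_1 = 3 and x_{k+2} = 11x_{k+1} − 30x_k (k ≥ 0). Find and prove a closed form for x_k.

Claim: x_k = 3·5^k − 2·6^k.

Base cases: x_0 = 1 and 3·5^0 − 2·6^0 = 1; x_1 = 3 and 3·5^1 − 2·6^1 = 3.
Assume x_j = 3·5^j − 2·6^j for all 0 ≤ j ≤ r, where r ≥ 1.
Then x_{r+1} = 11x_r − 30x_{r−1} = 11·(3·5^r − 2·6^r) − 30·(3·5^{r−1} − 2·6^{r−1}) = 3·(11·5 − 30)5^{r−1} − 2·(11·6 − 30)6^{r−1} = 75·5^{r−1} − 72·6^{r−1} = 3·5^{r+1} − 2·6^{r+1}.
This completes the inductive step, so x_k = 3·5^k − 2·6^k for all k ≥ 0.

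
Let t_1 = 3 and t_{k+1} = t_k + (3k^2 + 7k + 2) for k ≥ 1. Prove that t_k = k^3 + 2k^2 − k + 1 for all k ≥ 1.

Base case: t_1 = 3, and 1^3 + 2·1^2 − 1 + 1 = 3.
Assume t_m = m^3 + 2m^2 − m + 1.
Then t_{m+1} = t_m + (3m^2 + 7m + 2) = (m^3 + 2m^2 − m + 1) + (3m^2 + 7m + 2) = m^3 + 5m^2 + 6m + 3,
and (m+1)^3 + 2·(m+1)^2 − (m+1) + 1 = m^3 + 5m^2 + 6m + 3.
By induction, t_k = k^3 + 2k^2 − k + 1 for all k ≥ 1.

t_k = k^3 + 2k^2 − k + 1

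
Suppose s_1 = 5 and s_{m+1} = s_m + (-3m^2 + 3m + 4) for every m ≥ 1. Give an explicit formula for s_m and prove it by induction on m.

Claim: s_m = -m^3 + 3m^2 + 2m + 1.

Base case: s_1 = 5, and -1^3 + 3·1^2 + 2·1 + 1 = 5.
Assume s_r = -r^3 + 3r^2 + 2r + 1.
Then s_{r+1} = s_r + (-3r^2 + 3r + 4) = (-r^3 + 3r^2 + 2r + 1) + (-3r^2 + 3r + 4) = -r^3 + 5r + 5,
and -(r+1)^3 + 3·(r+1)^2 + 2·(r+1) + 1 = -r^3 + 5r + 5.
By induction, s_m = -m^3 + 3m^2 + 2m + 1 for all m ≥ 1.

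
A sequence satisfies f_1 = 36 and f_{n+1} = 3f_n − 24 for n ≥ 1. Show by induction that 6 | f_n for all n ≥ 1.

Base case: f_1 = 36 = 6·6, so 6 | f_1.
Assume 6 | f_m, so f_m = 6t for some integer t.
Then f_{m+1} = 3f_m − 24 = 3·(6t) − 24 = 6(3t − 4), so 6 | f_{m+1}.
By induction, 6 | f_n for all n ≥ 1.

6 | f_n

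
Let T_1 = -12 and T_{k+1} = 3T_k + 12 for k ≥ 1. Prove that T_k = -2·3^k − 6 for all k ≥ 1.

Base case: T_1 = -12, and -2·3^1 − 6 = -6 − 6 = -12.
Assume T_j = -2·3^j − 6 for some j ≥ 1.
Then T_{j+1} = 3T_j + 12 = 3·(-2·3^j − 6) + 12 = -6·3^j − 18 + 12 = -2·3^{j+1} − 6.
By induction, T_k = -2·3^k − 6 for all k ≥ 1.

T_k = -2·3^k − 6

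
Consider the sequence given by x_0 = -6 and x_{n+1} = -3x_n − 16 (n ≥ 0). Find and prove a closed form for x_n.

Claim: x_n = -2·(-3)^n − 4.

Base case: x_0 = -6, and -2·(-3)^0 − 4 = -2 − 4 = -6.
Assume x_m = -2·(-3)^m − 4 for some m ≥ 0.
Then x_{m+1} = -3x_m − 16 = -3·(-2·(-3)^m − 4) − 16 = 6·(-3)^m + 12 − 16 = -2·(-3)^{m+1} − 4.
Hence x_n = -2·(-3)^n − 4 for every n ≥ 0, by induction.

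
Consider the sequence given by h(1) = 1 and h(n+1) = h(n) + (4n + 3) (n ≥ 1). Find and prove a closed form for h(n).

Claim: h(n) = 2n^2 + n − 2.

Base case: h(1) = 1, and 2·1^2 + 1 − 2 = 1.
Assume h(m) = 2m^2 + m − 2.
Then h(m+1) = h(m) + (4m + 3) = (2m^2 + m − 2) + (4m + 3) = 2m^2 + 5m + 1,
and 2·(m+1)^2 + (m+1) − 2 = 2m^2 + 5m + 1.
This completes the inductive step, so h(n) = 2n^2 + n − 2 for all n ≥ 1.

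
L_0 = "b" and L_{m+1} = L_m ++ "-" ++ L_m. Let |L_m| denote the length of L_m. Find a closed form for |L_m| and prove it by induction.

Claim: |L_m| = 2^{m+1} − 1.

Base case: |L_0| = 1, and 2^{0+1} − 1 = 1.
Assume |L_k| = 2^{k+1} − 1.
Then |L_{k+1}| = |L_k| + 1 + |L_k| = 2|L_k| + 1 = 2(2^{k+1} − 1) + 1 = 2^{k+2} − 2 + 1 = 2^{k+2} − 1.
By induction, |L_m| = 2^{m+1} − 1 for all m ≥ 0.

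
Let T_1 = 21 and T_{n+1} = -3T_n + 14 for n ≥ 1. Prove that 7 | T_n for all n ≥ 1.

Base case: T_1 = 21 = 7·3, so 7 | T_1.
Assume 7 | T_m, so T_m = 7t for some integer t.
Then T_{m+1} = -3T_m + 14 = -3·(7t) + 14 = 7(-3t + 2), so 7 | T_{m+1}.
This completes the inductive step, so 7 | T_n for all n ≥ 1.

7 | T_n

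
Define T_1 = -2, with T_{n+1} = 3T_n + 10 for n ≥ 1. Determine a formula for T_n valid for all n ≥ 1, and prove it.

Claim: T_n = 3^n − 5.

Base case: T_1 = -2, and 3^1 − 5 = 3 − 5 = -2.
Assume T_j = 3^j − 5 for some j ≥ 1.
Then T_{j+1} = 3T_j + 10 = 3·(3^j − 5) + 10 = 3^{j+1} − 15 + 10 = 3^{j+1} − 5.
Hence T_n = 3^n − 5 for every n ≥ 1, by induction.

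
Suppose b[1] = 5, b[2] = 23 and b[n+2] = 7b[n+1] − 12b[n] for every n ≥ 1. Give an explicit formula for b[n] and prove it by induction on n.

Claim: b[n] = -3^n + 2·4^n.

Base cases: b[1] = 5 and -3^1 + 2·4^1 = 5; b[2] = 23 and -3^2 + 2·4^2 = 23.
Assume b[j] = -3^j + 2·4^j for all 1 ≤ j ≤ r, where r ≥ 2.
Then b[r+1] = 7b[r] − 12b[r−1] = 7·(-3^r + 2·4^r) − 12·(-3^{r−1} + 2·4^{r−1}) = -(7·3 − 12)3^{r−1} + 2·(7·4 − 12)4^{r−1} = -9·3^{r−1} + 32·4^{r−1} = -3^{r+1} + 2·4^{r+1}.
This completes the inductive step, so b[n] = -3^n + 2·4^n for all n ≥ 1.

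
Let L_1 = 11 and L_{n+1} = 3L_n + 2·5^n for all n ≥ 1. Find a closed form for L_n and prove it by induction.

Claim: L_n = 2·3^n + 5^n.

Base case: L_1 = 11, and 2·3^1 + 5^1 = 6 + 5 = 11.
Assume L_m = 2·3^m + 5^m for some m ≥ 1.
Then L_{m+1} = 3L_m + 2·5^m = 3·(2·3^m + 5^m) + 2·5^m = 2·3^{m+1} + 3·5^m + 2·5^m = 2·3^{m+1} + 5·5^m = 2·3^{m+1} + 5^{m+1}.
Hence L_n = 2·3^n + 5^n for every n ≥ 1, by induction.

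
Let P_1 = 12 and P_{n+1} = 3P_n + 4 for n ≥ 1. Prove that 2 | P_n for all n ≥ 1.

Base case: P_1 = 12 = 2·6, so 2 | P_1.
Assume 2 | P_k, so P_k = 2t for some integer t.
Then P_{k+1} = 3P_k + 4 = 3·(2t) + 4 = 2(3t + 2), so 2 | P_{k+1}.
Hence 2 | P_n for every n ≥ 1, by induction.

2 | P_n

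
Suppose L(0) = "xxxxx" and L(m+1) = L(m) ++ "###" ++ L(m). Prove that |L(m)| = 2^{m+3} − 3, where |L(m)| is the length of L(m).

Base case: |L(0)| = 5, and 2^{0+3} − 3 = 5.
Assume |L(r)| = 2^{r+3} − 3.
Then |L(r+1)| = |L(r)| + 3 + |L(r)| = 2|L(r)| + 3 = 2(2^{r+3} − 3) + 3 = 2^{r+1+3} − 6 + 3 = 2^{r+1+3} − 3.
This completes the inductive step, so |L(m)| = 2^{m+3} − 3 for all m ≥ 0.

|L(m)| = 2^{m+3} − 3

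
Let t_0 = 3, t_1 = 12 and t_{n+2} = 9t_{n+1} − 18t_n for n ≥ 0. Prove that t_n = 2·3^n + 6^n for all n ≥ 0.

Base cases: t_0 = 3 and 2·3^0 + 6^0 = 3; t_1 = 12 and 2·3^1 + 6^1 = 12.
Assume t_i = 2·3^i + 6^i for all 0 ≤ i ≤ j, where j ≥ 1.
Then t_{j+1} = 9t_j − 18t_{j−1} = 9·(2·3^j + 6^j) − 18·(2·3^{j−1} + 6^{j−1}) = 2·(9·3 − 18)3^{j−1} + (9·6 − 18)6^{j−1} = 18·3^{j−1} + 36·6^{j−1} = 2·3^{j+1} + 6^{j+1}.
So the formula holds for j+1, and by strong induction t_n = 2·3^n + 6^n for all n ≥ 0.

t_n = 2·3^n + 6^n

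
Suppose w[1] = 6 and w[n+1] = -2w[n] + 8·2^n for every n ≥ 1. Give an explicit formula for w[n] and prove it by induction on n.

Claim: w[n] = -(-2)^n + 2·2^n.

Base case: w[1] = 6, and -(-2)^1 + 2·2^1 = 2 + 4 = 6.
Assume w[j] = -(-2)^j + 2·2^j for some j ≥ 1.
Then w[j+1] = -2w[j] + 8·2^j = -2·(-(-2)^j + 2·2^j) + 8·2^j = -(-2)^{j+1} − 4·2^j + 8·2^j = -(-2)^{j+1} + 4·2^j = -(-2)^{j+1} + 2·2^{j+1}.
Hence w[n] = -(-2)^n + 2·2^n for every n ≥ 1, by induction.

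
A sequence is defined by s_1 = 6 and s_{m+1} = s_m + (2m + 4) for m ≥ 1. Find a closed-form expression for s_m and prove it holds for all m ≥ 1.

Claim: s_m = m^2 + 3m + 2.

Base case: s_1 = 6, and 1^2 + 3·1 + 2 = 6.
Assume s_r = r^2 + 3r + 2.
Then s_{r+1} = s_r + (2r + 4) = (r^2 + 3r + 2) + (2r + 4) = r^2 + 5r + 6,
and (r+1)^2 + 3·(r+1) + 2 = r^2 + 5r + 6.
By induction, s_m = m^2 + 3m + 2 for all m ≥ 1.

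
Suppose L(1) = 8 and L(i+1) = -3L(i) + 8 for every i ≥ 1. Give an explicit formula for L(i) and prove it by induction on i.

Claim: L(i) = -2·(-3)^i + 2.

Base case: L(1) = 8, and -2·(-3)^1 + 2 = 6 + 2 = 8.
Assume L(j) = -2·(-3)^j + 2 for some j ≥ 1.
Then L(j+1) = -3L(j) + 8 = -3·(-2·(-3)^j + 2) + 8 = 6·(-3)^j − 6 + 8 = -2·(-3)^{j+1} + 2.
By induction, L(i) = -2·(-3)^i + 2 for all i ≥ 1.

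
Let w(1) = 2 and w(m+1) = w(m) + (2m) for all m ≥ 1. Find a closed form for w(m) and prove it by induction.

Claim: w(m) = m^2 − m + 2.

Base case: w(1) = 2, and 1^2 − 1 + 2 = 2.
Assume w(r) = r^2 − r + 2.
Then w(r+1) = w(r) + (2r) = (r^2 − r + 2) + (2r) = r^2 + r + 2,
and (r+1)^2 − (r+1) + 2 = r^2 + r + 2.
Hence w(m) = m^2 − m + 2 for every m ≥ 1, by induction.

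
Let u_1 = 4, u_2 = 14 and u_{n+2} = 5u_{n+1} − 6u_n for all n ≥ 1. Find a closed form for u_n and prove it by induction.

Claim: u_n = -2^n + 2·3^n.

Base cases: u_1 = 4 and -2^1 + 2·3^1 = 4; u_2 = 14 and -2^2 + 2·3^2 = 14.
Assume u_j = -2^j + 2·3^j for all 1 ≤ j ≤ k, where k ≥ 2.
Then u_{k+1} = 5u_k − 6u_{k−1} = 5·(-2^k + 2·3^k) − 6·(-2^{k−1} + 2·3^{k−1}) = -(5·2 − 6)2^{k−1} + 2·(5·3 − 6)3^{k−1} = -4·2^{k−1} + 18·3^{k−1} = -2^{k+1} + 2·3^{k+1}.
By strong induction, u_n = -2^n + 2·3^n for all n ≥ 1.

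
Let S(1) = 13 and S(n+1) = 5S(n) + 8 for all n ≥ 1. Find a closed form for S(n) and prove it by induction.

Claim: S(n) = 3·5^n − 2.

Base case: S(1) = 13, and 3·5^1 − 2 = 15 − 2 = 13.
Assume S(k) = 3·5^k − 2 for some k ≥ 1.
Then S(k+1) = 5S(k) + 8 = 5·(3·5^k − 2) + 8 = 15·5^k − 10 + 8 = 3·5^{k+1} − 2.
So the formula holds for k+1, and by induction S(n) = 3·5^n − 2 for all n ≥ 1.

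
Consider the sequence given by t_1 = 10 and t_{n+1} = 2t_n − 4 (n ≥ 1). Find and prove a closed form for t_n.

Claim: t_n = 3·2^n + 4.

Base case: t_1 = 10, and 3·2^1 + 4 = 6 + 4 = 10.
Assume t_j = 3·2^j + 4 for some j ≥ 1.
Then t_{j+1} = 2t_j − 4 = 2·(3·2^j + 4) − 4 = 6·2^j + 8 − 4 = 3·2^{j+1} + 4.
So the formula holds for j+1, and by induction t_n = 3·2^n + 4 for all n ≥ 1.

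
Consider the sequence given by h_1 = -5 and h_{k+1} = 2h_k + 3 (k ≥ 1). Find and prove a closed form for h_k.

Claim: h_k = -2^k − 3.

Base case: h_1 = -5, and -2^1 − 3 = -2 − 3 = -5.
Assume h_m = -2^m − 3 for some m ≥ 1.
Then h_{m+1} = 2h_m + 3 = 2·(-2^m − 3) + 3 = -2^{m+1} − 6 + 3 = -2^{m+1} − 3.
By induction, h_k = -2^k − 3 for all k ≥ 1.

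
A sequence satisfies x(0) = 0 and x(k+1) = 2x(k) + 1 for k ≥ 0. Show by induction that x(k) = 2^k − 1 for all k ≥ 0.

Base case: x(0) = 0, and 2^0 − 1 = 1 − 1 = 0.
Assume x(r) = 2^r − 1 for some r ≥ 0.
Then x(r+1) = 2x(r) + 1 = 2·(2^r − 1) + 1 = 2^{r+1} − 2 + 1 = 2^{r+1} − 1.
So the formula holds for r+1, and by induction x(k) = 2^k − 1 for all k ≥ 0.

x(k) = 2^k − 1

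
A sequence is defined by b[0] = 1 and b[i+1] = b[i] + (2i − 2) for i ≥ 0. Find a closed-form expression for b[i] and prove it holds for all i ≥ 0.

Claim: b[i] = i^2 − 3i + 1.

Base case: b[0] = 1, and 0^2 − 3·0 + 1 = 1.
Assume b[m] = m^2 − 3m + 1.
Then b[m+1] = b[m] + (2m − 2) = (m^2 − 3m + 1) + (2m − 2) = m^2 − m − 1,
and (m+1)^2 − 3·(m+1) + 1 = m^2 − m − 1.
This completes the inductive step, so b[i] = i^2 − 3i + 1 for all i ≥ 0.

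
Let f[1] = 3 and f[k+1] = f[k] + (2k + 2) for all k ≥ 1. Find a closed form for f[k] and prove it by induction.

Claim: f[k] = k^2 + k + 1.

Base case: f[1] = 3, and 1^2 + 1 + 1 = 3.
Assume f[j] = j^2 + j + 1.
Then f[j+1] = f[j] + (2j + 2) = (j^2 + j + 1) + (2j + 2) = j^2 + 3j + 3,
and (j+1)^2 + (j+1) + 1 = j^2 + 3j + 3.
By induction, f[k] = k^2 + k + 1 for all k ≥ 1.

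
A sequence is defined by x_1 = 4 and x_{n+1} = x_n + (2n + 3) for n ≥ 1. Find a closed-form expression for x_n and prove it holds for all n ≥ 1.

Claim: x_n = n^2 + 2n + 1.

Base case: x_1 = 4, and 1^2 + 2·1 + 1 = 4.
Assume x_j = j^2 + 2j + 1.
Then x_{j+1} = x_j + (2j + 3) = (j^2 + 2j + 1) + (2j + 3) = j^2 + 4j + 4,
and (j+1)^2 + 2·(j+1) + 1 = j^2 + 4j + 4.
This completes the inductive step, so x_n = n^2 + 2n + 1 for all n ≥ 1.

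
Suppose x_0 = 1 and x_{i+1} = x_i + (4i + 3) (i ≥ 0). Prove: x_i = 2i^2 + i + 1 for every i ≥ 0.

Base case: x_0 = 1, and 2·0^2 + 0 + 1 = 1.
Assume x_m = 2m^2 + m + 1.
Then x_{m+1} = x_m + (4m + 3) = (2m^2 + m + 1) + (4m + 3) = 2m^2 + 5m + 4,
and 2·(m+1)^2 + (m+1) + 1 = 2m^2 + 5m + 4.
Hence x_i = 2i^2 + i + 1 for every i ≥ 0, by induction.

x_i = 2i^2 + i + 1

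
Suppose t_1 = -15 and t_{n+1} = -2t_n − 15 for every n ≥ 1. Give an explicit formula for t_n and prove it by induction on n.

Claim: t_n = 5·(-2)^n − 5.

Base case: t_1 = -15, and 5·(-2)^1 − 5 = -10 − 5 = -15.
Assume t_j = 5·(-2)^j − 5 for some j ≥ 1.
Then t_{j+1} = -2t_j − 15 = -2·(5·(-2)^j − 5) − 15 = -10·(-2)^j + 10 − 15 = 5·(-2)^{j+1} − 5.
Hence t_n = 5·(-2)^n − 5 for every n ≥ 1, by induction.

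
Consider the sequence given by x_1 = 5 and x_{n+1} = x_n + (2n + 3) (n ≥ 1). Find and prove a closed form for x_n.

Claim: x_n = n^2 + 2n + 2.

Base case: x_1 = 5, and 1^2 + 2·1 + 2 = 5.
Assume x_j = j^2 + 2j + 2.
Then x_{j+1} = x_j + (2j + 3) = (j^2 + 2j + 2) + (2j + 3) = j^2 + 4j + 5,
and (j+1)^2 + 2·(j+1) + 2 = j^2 + 4j + 5.
By induction, x_n = n^2 + 2n + 2 for all n ≥ 1.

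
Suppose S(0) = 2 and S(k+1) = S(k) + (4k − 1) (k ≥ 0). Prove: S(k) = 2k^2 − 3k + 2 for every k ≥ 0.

Base case: S(0) = 2, and 2·0^2 − 3·0 + 2 = 2.
Assume S(m) = 2m^2 − 3m + 2.
Then S(m+1) = S(m) + (4m − 1) = (2m^2 − 3m + 2) + (4m − 1) = 2m^2 + m + 1,
and 2·(m+1)^2 − 3·(m+1) + 2 = 2m^2 + m + 1.
By induction, S(k) = 2k^2 − 3k + 2 for all k ≥ 0.

S(k) = 2k^2 − 3k + 2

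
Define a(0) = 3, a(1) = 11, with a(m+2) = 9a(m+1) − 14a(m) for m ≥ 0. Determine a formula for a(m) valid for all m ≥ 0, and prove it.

Claim: a(m) = 2·2^m + 7^m.

Base cases: a(0) = 3 and 2·2^0 + 7^0 = 3; a(1) = 11 and 2·2^1 + 7^1 = 11.
Assume a(i) = 2·2^i + 7^i for all 0 ≤ i ≤ j, where j ≥ 1.
Then a(j+1) = 9a(j) − 14a(j−1) = 9·(2·2^j + 7^j) − 14·(2·2^{j−1} + 7^{j−1}) = 2·(9·2 − 14)2^{j−1} + (9·7 − 14)7^{j−1} = 8·2^{j−1} + 49·7^{j−1} = 2·2^{j+1} + 7^{j+1}.
So the formula holds for j+1, and by strong induction a(m) = 2·2^m + 7^m for all m ≥ 0.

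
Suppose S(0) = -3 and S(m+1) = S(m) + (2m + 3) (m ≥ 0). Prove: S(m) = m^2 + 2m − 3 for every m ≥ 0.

Base case: S(0) = -3, and 0^2 + 2·0 − 3 = -3.
Assume S(j) = j^2 + 2j − 3.
Then S(j+1) = S(j) + (2j + 3) = (j^2 + 2j − 3) + (2j + 3) = j^2 + 4j,
and (j+1)^2 + 2·(j+1) − 3 = j^2 + 4j.
This completes the inductive step, so S(m) = m^2 + 2m − 3 for all m ≥ 0.

S(m) = m^2 + 2m − 3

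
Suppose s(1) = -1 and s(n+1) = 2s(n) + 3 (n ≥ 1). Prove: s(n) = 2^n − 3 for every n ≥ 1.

Base case: s(1) = -1, and 2^1 − 3 = 2 − 3 = -1.
Assume s(r) = 2^r − 3 for some r ≥ 1.
Then s(r+1) = 2s(r) + 3 = 2·(2^r − 3) + 3 = 2^{r+1} − 6 + 3 = 2^{r+1} − 3.
This completes the inductive step, so s(n) = 2^n − 3 for all n ≥ 1.

s(n) = 2^n − 3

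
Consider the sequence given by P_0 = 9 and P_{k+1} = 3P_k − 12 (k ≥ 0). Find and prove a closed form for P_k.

Claim: P_k = 3^{k+1} + 6.

Base case: P_0 = 9, and 3^{0+1} + 6 = 3 + 6 = 9.
Assume P_r = 3^{r+1} + 6 for some r ≥ 0.
Then P_{r+1} = 3P_r − 12 = 3·(3^{r+1} + 6) − 12 = 3^{r+2} + 18 − 12 = 3^{r+2} + 6.
By induction, P_k = 3^{k+1} + 6 for all k ≥ 0.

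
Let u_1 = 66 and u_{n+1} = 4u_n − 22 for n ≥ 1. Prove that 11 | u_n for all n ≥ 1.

Base case: u_1 = 66 = 11·6, so 11 | u_1.
Assume 11 | u_j, so u_j = 11t for some integer t.
Then u_{j+1} = 4u_j − 22 = 4·(11t) − 22 = 11(4t − 2), so 11 | u_{j+1}.
Hence 11 | u_n for every n ≥ 1, by induction.

11 | u_n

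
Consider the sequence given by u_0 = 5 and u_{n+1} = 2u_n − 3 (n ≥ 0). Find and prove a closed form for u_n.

Claim: u_n = 2^{n+1} + 3.

Base case: u_0 = 5, and 2^{0+1} + 3 = 2 + 3 = 5.
Assume u_r = 2^{r+1} + 3 for some r ≥ 0.
Then u_{r+1} = 2u_r − 3 = 2·(2^{r+1} + 3) − 3 = 2^{r+2} + 6 − 3 = 2^{r+2} + 3.
This completes the inductive step, so u_n = 2^{n+1} + 3 for all n ≥ 0.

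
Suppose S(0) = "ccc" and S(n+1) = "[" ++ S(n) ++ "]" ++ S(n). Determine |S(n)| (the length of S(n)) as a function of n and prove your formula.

Claim: |S(n)| = 5·2^n − 2.

Base case: |S(0)| = 3, and 5·2^0 − 2 = 3.
Assume |S(r)| = 5·2^r − 2.
Then |S(r+1)| = 1 + |S(r)| + 1 + |S(r)| = 2|S(r)| + 2 = 2(5·2^r − 2) + 2 = 5·2^{r+1} − 4 + 2 = 5·2^{r+1} − 2.
By induction, |S(n)| = 5·2^n − 2 for all n ≥ 0.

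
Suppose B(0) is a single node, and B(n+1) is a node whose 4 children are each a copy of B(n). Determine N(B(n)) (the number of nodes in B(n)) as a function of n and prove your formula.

Claim: N(B(n)) = (4^{n+1} − 1)/3.

Base case: N(B(0)) = 1, and (4^{0+1} − 1)/3 = 1.
Assume N(B(k)) = (4^{k+1} − 1)/3.
Then N(B(k+1)) = 1 + 4N(B(k)) = 1 + 4·(4^{k+1} − 1)/3 = 1 + (4^{k+2} − 4)/3 = (3 + 4^{k+2} − 4)/3 = (4^{k+2} − 1)/3.
This completes the inductive step, so N(B(n)) = (4^{n+1} − 1)/3 for all n ≥ 0.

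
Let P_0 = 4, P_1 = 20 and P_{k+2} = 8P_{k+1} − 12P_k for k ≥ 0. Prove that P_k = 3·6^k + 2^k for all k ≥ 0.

Base cases: P_0 = 4 and 3·6^0 + 2^0 = 4; P_1 = 20 and 3·6^1 + 2^1 = 20.
Assume P_j = 3·6^j + 2^j for all 0 ≤ j ≤ r, where r ≥ 1.
Then P_{r+1} = 8P_r − 12P_{r−1} = 8·(3·6^r + 2^r) − 12·(3·6^{r−1} + 2^{r−1}) = 3·(8·6 − 12)6^{r−1} + (8·2 − 12)2^{r−1} = 108·6^{r−1} + 4·2^{r−1} = 3·6^{r+1} + 2^{r+1}.
So the formula holds for r+1, and by strong induction P_k = 3·6^k + 2^k for all k ≥ 0.

P_k = 3·6^k + 2^k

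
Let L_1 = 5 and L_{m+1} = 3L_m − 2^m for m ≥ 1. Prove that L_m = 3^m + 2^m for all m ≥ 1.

Base case: L_1 = 5, and 3^1 + 2^1 = 3 + 2 = 5.
Assume L_r = 3^r + 2^r for some r ≥ 1.
Then L_{r+1} = 3L_r − 2^r = 3·(3^r + 2^r) − 2^r = 3^{r+1} + 3·2^r − 2^r = 3^{r+1} + 2·2^r = 3^{r+1} + 2^{r+1}.
So the formula holds for r+1, and by induction L_m = 3^m + 2^m for all m ≥ 1.

L_m = 3^m + 2^m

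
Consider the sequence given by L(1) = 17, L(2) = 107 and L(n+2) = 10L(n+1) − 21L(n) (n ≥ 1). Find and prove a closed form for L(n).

Claim: L(n) = 2·7^n + 3^n.

Base cases: L(1) = 17 and 2·7^1 + 3^1 = 17; L(2) = 107 and 2·7^2 + 3^2 = 107.
Assume L(j) = 2·7^j + 3^j for all 1 ≤ j ≤ m, where m ≥ 2.
Then L(m+1) = 10L(m) − 21L(m−1) = 10·(2·7^m + 3^m) − 21·(2·7^{m−1} + 3^{m−1}) = 2·(10·7 − 21)7^{m−1} + (10·3 − 21)3^{m−1} = 98·7^{m−1} + 9·3^{m−1} = 2·7^{m+1} + 3^{m+1}.
So the formula holds for m+1, and by strong induction L(n) = 2·7^n + 3^n for all n ≥ 1.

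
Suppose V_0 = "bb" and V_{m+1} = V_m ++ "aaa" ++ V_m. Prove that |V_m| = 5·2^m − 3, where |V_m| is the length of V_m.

Base case: |V_0| = 2, and 5·2^0 − 3 = 2.
Assume |V_k| = 5·2^k − 3.
Then |V_{k+1}| = |V_k| + 3 + |V_k| = 2|V_k| + 3 = 2(5·2^k − 3) + 3 = 5·2^{k+1} − 6 + 3 = 5·2^{k+1} − 3.
So the formula holds for k+1, and by induction |V_m| = 5·2^m − 3 for all m ≥ 0.

|V_m| = 5·2^m − 3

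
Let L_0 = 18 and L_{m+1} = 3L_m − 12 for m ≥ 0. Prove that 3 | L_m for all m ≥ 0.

Base case: L_0 = 18 = 3·6, so 3 | L_0.
Assume 3 | L_k, so L_k = 3t for some integer t.
Then L_{k+1} = 3L_k − 12 = 3·(3t) − 12 = 3(3t − 4), so 3 | L_{k+1}.
Hence 3 | L_m for every m ≥ 0, by induction.

3 | L_m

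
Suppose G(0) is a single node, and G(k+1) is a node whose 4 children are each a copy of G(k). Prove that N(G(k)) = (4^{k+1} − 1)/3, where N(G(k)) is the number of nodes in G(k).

Base case: N(G(0)) = 1, and (4^{0+1} − 1)/3 = 1.
Assume N(G(r)) = (4^{r+1} − 1)/3.
Then N(G(r+1)) = 1 + 4N(G(r)) = 1 + 4·(4^{r+1} − 1)/3 = 1 + (4^{r+2} − 4)/3 = (3 + 4^{r+2} − 4)/3 = (4^{r+2} − 1)/3.
Hence N(G(k)) = (4^{k+1} − 1)/3 for every k ≥ 0, by induction.

N(G(k)) = (4^{k+1} − 1)/3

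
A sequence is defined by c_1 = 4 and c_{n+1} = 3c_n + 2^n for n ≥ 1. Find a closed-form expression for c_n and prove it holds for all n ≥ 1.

Claim: c_n = 2·3^n − 2^n.

Base case: c_1 = 4, and 2·3^1 − 2^1 = 6 − 2 = 4.
Assume c_m = 2·3^m − 2^m for some m ≥ 1.
Then c_{m+1} = 3c_m + 2^m = 3·(2·3^m − 2^m) + 2^m = 2·3^{m+1} − 3·2^m + 2^m = 2·3^{m+1} − 2·2^m = 2·3^{m+1} − 2^{m+1}.
This completes the inductive step, so c_n = 2·3^n − 2^n for all n ≥ 1.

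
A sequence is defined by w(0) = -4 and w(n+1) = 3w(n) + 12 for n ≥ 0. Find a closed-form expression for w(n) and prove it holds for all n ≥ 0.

Claim: w(n) = 2·3^n − 6.

Base case: w(0) = -4, and 2·3^0 − 6 = 2 − 6 = -4.
Assume w(k) = 2·3^k − 6 for some k ≥ 0.
Then w(k+1) = 3w(k) + 12 = 3·(2·3^k − 6) + 12 = 6·3^k − 18 + 12 = 2·3^{k+1} − 6.
This completes the inductive step, so w(n) = 2·3^n − 6 for all n ≥ 0.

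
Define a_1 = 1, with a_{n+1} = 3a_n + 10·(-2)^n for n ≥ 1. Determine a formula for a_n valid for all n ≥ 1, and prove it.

Claim: a_n = -3^n − 2·(-2)^n.

Base case: a_1 = 1, and -3^1 − 2·(-2)^1 = -3 + 4 = 1.
Assume a_m = -3^m − 2·(-2)^m for some m ≥ 1.
Then a_{m+1} = 3a_m + 10·(-2)^m = 3·(-3^m − 2·(-2)^m) + 10·(-2)^m = -3^{m+1} − 6·(-2)^m + 10·(-2)^m = -3^{m+1} + 4·(-2)^m = -3^{m+1} − 2·(-2)^{m+1}.
So the formula holds for m+1, and by induction a_n = -3^n − 2·(-2)^n for all n ≥ 1.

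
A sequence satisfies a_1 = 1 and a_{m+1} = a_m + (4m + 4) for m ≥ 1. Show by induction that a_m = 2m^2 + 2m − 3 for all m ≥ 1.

Base case: a_1 = 1, and 2·1^2 + 2·1 − 3 = 1.
Assume a_k = 2k^2 + 2k − 3.
Then a_{k+1} = a_k + (4k + 4) = (2k^2 + 2k − 3) + (4k + 4) = 2k^2 + 6k + 1,
and 2·(k+1)^2 + 2·(k+1) − 3 = 2k^2 + 6k + 1.
This completes the inductive step, so a_m = 2m^2 + 2m − 3 for all m ≥ 1.

a_m = 2m^2 + 2m − 3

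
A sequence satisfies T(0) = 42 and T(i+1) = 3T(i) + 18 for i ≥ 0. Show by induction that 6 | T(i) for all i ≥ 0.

Base case: T(0) = 42 = 6·7, so 6 | T(0).
Assume 6 | T(m), so T(m) = 6t for some integer t.
Then T(m+1) = 3T(m) + 18 = 3·(6t) + 18 = 6(3t + 3), so 6 | T(m+1).
Hence 6 | T(i) for every i ≥ 0, by induction.

6 | T(i)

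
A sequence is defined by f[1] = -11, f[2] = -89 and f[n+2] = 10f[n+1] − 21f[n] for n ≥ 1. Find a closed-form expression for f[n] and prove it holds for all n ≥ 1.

Claim: f[n] = 3^n − 2·7^n.

Base cases: f[1] = -11 and 3^1 − 2·7^1 = -11; f[2] = -89 and 3^2 − 2·7^2 = -89.
Assume f[j] = 3^j − 2·7^j for all 1 ≤ j ≤ k, where k ≥ 2.
Then f[k+1] = 10f[k] − 21f[k−1] = 10·(3^k − 2·7^k) − 21·(3^{k−1} − 2·7^{k−1}) = (10·3 − 21)3^{k−1} − 2·(10·7 − 21)7^{k−1} = 9·3^{k−1} − 98·7^{k−1} = 3^{k+1} − 2·7^{k+1}.
Hence f[n] = 3^n − 2·7^n for every n ≥ 1, by strong induction.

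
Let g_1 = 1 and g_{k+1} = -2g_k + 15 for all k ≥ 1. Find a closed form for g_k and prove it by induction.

Claim: g_k = 2·(-2)^k + 5.

Base case: g_1 = 1, and 2·(-2)^1 + 5 = -4 + 5 = 1.
Assume g_j = 2·(-2)^j + 5 for some j ≥ 1.
Then g_{j+1} = -2g_j + 15 = -2·(2·(-2)^j + 5) + 15 = -4·(-2)^j − 10 + 15 = 2·(-2)^{j+1} + 5.
Hence g_k = 2·(-2)^k + 5 for every k ≥ 1, by induction.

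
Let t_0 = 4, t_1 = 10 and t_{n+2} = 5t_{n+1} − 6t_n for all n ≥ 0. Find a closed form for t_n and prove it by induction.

Claim: t_n = 2·2^n + 2·3^n.

Base cases: t_0 = 4 and 2·2^0 + 2·3^0 = 4; t_1 = 10 and 2·2^1 + 2·3^1 = 10.
Assume t_j = 2·2^j + 2·3^j for all 0 ≤ j ≤ m, where m ≥ 1.
Then t_{m+1} = 5t_m − 6t_{m−1} = 5·(2·2^m + 2·3^m) − 6·(2·2^{m−1} + 2·3^{m−1}) = 2·(5·2 − 6)2^{m−1} + 2·(5·3 − 6)3^{m−1} = 8·2^{m−1} + 18·3^{m−1} = 2·2^{m+1} + 2·3^{m+1}.
This completes the inductive step, so t_n = 2·2^n + 2·3^n for all n ≥ 0.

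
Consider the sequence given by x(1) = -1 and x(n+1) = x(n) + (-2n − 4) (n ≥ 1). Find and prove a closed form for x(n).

Claim: x(n) = -n^2 − 3n + 3.

Base case: x(1) = -1, and -1^2 − 3·1 + 3 = -1.
Assume x(m) = -m^2 − 3m + 3.
Then x(m+1) = x(m) + (-2m − 4) = (-m^2 − 3m + 3) + (-2m − 4) = -m^2 − 5m − 1,
and -(m+1)^2 − 3·(m+1) + 3 = -m^2 − 5m − 1.
This completes the inductive step, so x(n) = -n^2 − 3n + 3 for all n ≥ 1.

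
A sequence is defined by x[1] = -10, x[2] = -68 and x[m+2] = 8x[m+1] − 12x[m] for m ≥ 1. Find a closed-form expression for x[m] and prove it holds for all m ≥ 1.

Claim: x[m] = 2^m − 2·6^m.

Base cases: x[1] = -10 and 2^1 − 2·6^1 = -10; x[2] = -68 and 2^2 − 2·6^2 = -68.
Assume x[j] = 2^j − 2·6^j for all 1 ≤ j ≤ r, where r ≥ 2.
Then x[r+1] = 8x[r] − 12x[r−1] = 8·(2^r − 2·6^r) − 12·(2^{r−1} − 2·6^{r−1}) = (8·2 − 12)2^{r−1} − 2·(8·6 − 12)6^{r−1} = 4·2^{r−1} − 72·6^{r−1} = 2^{r+1} − 2·6^{r+1}.
Hence x[m] = 2^m − 2·6^m for every m ≥ 1, by strong induction.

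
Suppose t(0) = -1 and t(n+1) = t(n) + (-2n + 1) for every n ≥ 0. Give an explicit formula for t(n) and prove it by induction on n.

Claim: t(n) = -n^2 + 2n − 1.

Base case: t(0) = -1, and -0^2 + 2·0 − 1 = -1.
Assume t(m) = -m^2 + 2m − 1.
Then t(m+1) = t(m) + (-2m + 1) = (-m^2 + 2m − 1) + (-2m + 1) = -m^2,
and -(m+1)^2 + 2·(m+1) − 1 = -m^2.
Hence t(n) = -n^2 + 2n − 1 for every n ≥ 0, by induction.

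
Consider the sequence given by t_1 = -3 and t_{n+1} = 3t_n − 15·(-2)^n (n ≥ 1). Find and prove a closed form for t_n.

Claim: t_n = 3^n + 3·(-2)^n.

Base case: t_1 = -3, and 3^1 + 3·(-2)^1 = 3 − 6 = -3.
Assume t_m = 3^m + 3·(-2)^m for some m ≥ 1.
Then t_{m+1} = 3t_m − 15·(-2)^m = 3·(3^m + 3·(-2)^m) − 15·(-2)^m = 3^{m+1} + 9·(-2)^m − 15·(-2)^m = 3^{m+1} − 6·(-2)^m = 3^{m+1} + 3·(-2)^{m+1}.
By induction, t_n = 3^n + 3·(-2)^n for all n ≥ 1.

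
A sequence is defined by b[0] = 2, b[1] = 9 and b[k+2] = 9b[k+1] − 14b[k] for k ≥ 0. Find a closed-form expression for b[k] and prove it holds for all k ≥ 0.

Claim: b[k] = 2^k + 7^k.

Base cases: b[0] = 2 and 2^0 + 7^0 = 2; b[1] = 9 and 2^1 + 7^1 = 9.
Assume b[j] = 2^j + 7^j for all 0 ≤ j ≤ m, where m ≥ 1.
Then b[m+1] = 9b[m] − 14b[m−1] = 9·(2^m + 7^m) − 14·(2^{m−1} + 7^{m−1}) = (9·2 − 14)2^{m−1} + (9·7 − 14)7^{m−1} = 4·2^{m−1} + 49·7^{m−1} = 2^{m+1} + 7^{m+1}.
By strong induction, b[k] = 2^k + 7^k for all k ≥ 0.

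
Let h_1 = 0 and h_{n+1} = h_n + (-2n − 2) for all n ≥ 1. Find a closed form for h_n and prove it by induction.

Claim: h_n = -n^2 − n + 2.

Base case: h_1 = 0, and -1^2 − 1 + 2 = 0.
Assume h_j = -j^2 − j + 2.
Then h_{j+1} = h_j + (-2j − 2) = (-j^2 − j + 2) + (-2j − 2) = -j^2 − 3j,
and -(j+1)^2 − (j+1) + 2 = -j^2 − 3j.
Hence h_n = -n^2 − n + 2 for every n ≥ 1, by induction.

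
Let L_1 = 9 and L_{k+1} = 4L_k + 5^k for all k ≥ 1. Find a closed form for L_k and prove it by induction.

Claim: L_k = 4^k + 5^k.

Base case: L_1 = 9, and 4^1 + 5^1 = 4 + 5 = 9.
Assume L_j = 4^j + 5^j for some j ≥ 1.
Then L_{j+1} = 4L_j + 5^j = 4·(4^j + 5^j) + 5^j = 4^{j+1} + 4·5^j + 5^j = 4^{j+1} + 5·5^j = 4^{j+1} + 5^{j+1}.
This completes the inductive step, so L_k = 4^k + 5^k for all k ≥ 1.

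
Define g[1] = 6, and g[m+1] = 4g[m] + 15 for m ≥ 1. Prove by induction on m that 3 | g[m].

Base case: g[1] = 6 = 3·2, so 3 | g[1].
Assume 3 | g[k], so g[k] = 3t for some integer t.
Then g[k+1] = 4g[k] + 15 = 4·(3t) + 15 = 3(4t + 5), so 3 | g[k+1].
This completes the inductive step, so 3 | g[m] for all m ≥ 1.

3 | g[m]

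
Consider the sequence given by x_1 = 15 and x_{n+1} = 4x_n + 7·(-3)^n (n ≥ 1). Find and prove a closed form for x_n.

Claim: x_n = 3·4^n − (-3)^n.

Base case: x_1 = 15, and 3·4^1 − (-3)^1 = 12 + 3 = 15.
Assume x_k = 3·4^k − (-3)^k for some k ≥ 1.
Then x_{k+1} = 4x_k + 7·(-3)^k = 4·(3·4^k − (-3)^k) + 7·(-3)^k = 3·4^{k+1} − 4·(-3)^k + 7·(-3)^k = 3·4^{k+1} + 3·(-3)^k = 3·4^{k+1} − (-3)^{k+1}.
So the formula holds for k+1, and by induction x_n = 3·4^n − (-3)^n for all n ≥ 1.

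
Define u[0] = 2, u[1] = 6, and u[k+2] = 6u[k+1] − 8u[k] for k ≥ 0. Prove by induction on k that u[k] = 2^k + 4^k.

Base cases: u[0] = 2 and 2^0 + 4^0 = 2; u[1] = 6 and 2^1 + 4^1 = 6.
Assume u[j] = 2^j + 4^j for all 0 ≤ j ≤ r, where r ≥ 1.
Then u[r+1] = 6u[r] − 8u[r−1] = 6·(2^r + 4^r) − 8·(2^{r−1} + 4^{r−1}) = (6·2 − 8)2^{r−1} + (6·4 − 8)4^{r−1} = 4·2^{r−1} + 16·4^{r−1} = 2^{r+1} + 4^{r+1}.
This completes the inductive step, so u[k] = 2^k + 4^k for all k ≥ 0.

u[k] = 2^k + 4^k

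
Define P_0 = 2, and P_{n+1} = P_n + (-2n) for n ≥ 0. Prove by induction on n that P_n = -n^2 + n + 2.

Base case: P_0 = 2, and -0^2 + 0 + 2 = 2.
Assume P_j = -j^2 + j + 2.
Then P_{j+1} = P_j + (-2j) = (-j^2 + j + 2) + (-2j) = -j^2 − j + 2,
and -(j+1)^2 + (j+1) + 2 = -j^2 − j + 2.
This completes the inductive step, so P_n = -n^2 + n + 2 for all n ≥ 0.

P_n = -n^2 + n + 2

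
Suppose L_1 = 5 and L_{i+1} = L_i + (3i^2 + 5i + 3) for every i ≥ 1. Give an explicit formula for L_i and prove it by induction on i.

Claim: L_i = i^3 + i^2 + i + 2.

Base case: L_1 = 5, and 1^3 + 1^2 + 1 + 2 = 5.
Assume L_j = j^3 + j^2 + j + 2.
Then L_{j+1} = L_j + (3j^2 + 5j + 3) = (j^3 + j^2 + j + 2) + (3j^2 + 5j + 3) = j^3 + 4j^2 + 6j + 5,
and (j+1)^3 + (j+1)^2 + (j+1) + 2 = j^3 + 4j^2 + 6j + 5.
This completes the inductive step, so L_i = i^3 + i^2 + i + 2 for all i ≥ 1.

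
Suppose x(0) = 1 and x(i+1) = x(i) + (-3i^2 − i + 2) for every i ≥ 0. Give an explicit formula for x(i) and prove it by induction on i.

Claim: x(i) = -i^3 + i^2 + 2i + 1.

Base case: x(0) = 1, and -0^3 + 0^2 + 2·0 + 1 = 1.
Assume x(r) = -r^3 + r^2 + 2r + 1.
Then x(r+1) = x(r) + (-3r^2 − r + 2) = (-r^3 + r^2 + 2r + 1) + (-3r^2 − r + 2) = -r^3 − 2r^2 + r + 3,
and -(r+1)^3 + (r+1)^2 + 2·(r+1) + 1 = -r^3 − 2r^2 + r + 3.
By induction, x(i) = -i^3 + i^2 + 2i + 1 for all i ≥ 0.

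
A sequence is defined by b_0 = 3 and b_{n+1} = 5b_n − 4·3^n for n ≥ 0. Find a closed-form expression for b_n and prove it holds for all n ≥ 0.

Claim: b_n = 5^n + 2·3^n.

Base case: b_0 = 3, and 5^0 + 2·3^0 = 1 + 2 = 3.
Assume b_k = 5^k + 2·3^k for some k ≥ 0.
Then b_{k+1} = 5b_k − 4·3^k = 5·(5^k + 2·3^k) − 4·3^k = 5^{k+1} + 10·3^k − 4·3^k = 5^{k+1} + 6·3^k = 5^{k+1} + 2·3^{k+1}.
This completes the inductive step, so b_n = 5^n + 2·3^n for all n ≥ 0.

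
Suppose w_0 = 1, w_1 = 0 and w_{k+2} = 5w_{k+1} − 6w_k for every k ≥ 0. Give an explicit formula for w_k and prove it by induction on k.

Claim: w_k = 3·2^k − 2·3^k.

Base cases: w_0 = 1 and 3·2^0 − 2·3^0 = 1; w_1 = 0 and 3·2^1 − 2·3^1 = 0.
Assume w_j = 3·2^j − 2·3^j for all 0 ≤ j ≤ m, where m ≥ 1.
Then w_{m+1} = 5w_m − 6w_{m−1} = 5·(3·2^m − 2·3^m) − 6·(3·2^{m−1} − 2·3^{m−1}) = 3·(5·2 − 6)2^{m−1} − 2·(5·3 − 6)3^{m−1} = 12·2^{m−1} − 18·3^{m−1} = 3·2^{m+1} − 2·3^{m+1}.
By strong induction, w_k = 3·2^k − 2·3^k for all k ≥ 0.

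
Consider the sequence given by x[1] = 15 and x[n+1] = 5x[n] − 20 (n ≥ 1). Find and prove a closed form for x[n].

Claim: x[n] = 2·5^n + 5.

Base case: x[1] = 15, and 2·5^1 + 5 = 10 + 5 = 15.
Assume x[j] = 2·5^j + 5 for some j ≥ 1.
Then x[j+1] = 5x[j] − 20 = 5·(2·5^j + 5) − 20 = 10·5^j + 25 − 20 = 2·5^{j+1} + 5.
So the formula holds for j+1, and by induction x[n] = 2·5^n + 5 for all n ≥ 1.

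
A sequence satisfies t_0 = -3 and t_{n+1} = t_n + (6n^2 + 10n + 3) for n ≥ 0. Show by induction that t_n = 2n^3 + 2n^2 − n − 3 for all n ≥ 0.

Base case: t_0 = -3, and 2·0^3 + 2·0^2 − 0 − 3 = -3.
Assume t_j = 2j^3 + 2j^2 − j − 3.
Then t_{j+1} = t_j + (6j^2 + 10j + 3) = (2j^3 + 2j^2 − j − 3) + (6j^2 + 10j + 3) = 2j^3 + 8j^2 + 9j,
and 2·(j+1)^3 + 2·(j+1)^2 − (j+1) − 3 = 2j^3 + 8j^2 + 9j.
This completes the inductive step, so t_n = 2n^3 + 2n^2 − n − 3 for all n ≥ 0.

t_n = 2n^3 + 2n^2 − n − 3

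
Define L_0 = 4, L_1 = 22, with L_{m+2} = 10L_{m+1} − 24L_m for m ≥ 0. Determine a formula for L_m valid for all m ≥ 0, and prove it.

Claim: L_m = 3·6^m + 4^m.

Base cases: L_0 = 4 and 3·6^0 + 4^0 = 4; L_1 = 22 and 3·6^1 + 4^1 = 22.
Assume L_j = 3·6^j + 4^j for all 0 ≤ j ≤ k, where k ≥ 1.
Then L_{k+1} = 10L_k − 24L_{k−1} = 10·(3·6^k + 4^k) − 24·(3·6^{k−1} + 4^{k−1}) = 3·(10·6 − 24)6^{k−1} + (10·4 − 24)4^{k−1} = 108·6^{k−1} + 16·4^{k−1} = 3·6^{k+1} + 4^{k+1}.
By strong induction, L_m = 3·6^m + 4^m for all m ≥ 0.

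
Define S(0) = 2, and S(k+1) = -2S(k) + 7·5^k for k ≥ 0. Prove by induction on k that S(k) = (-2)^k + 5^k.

Base case: S(0) = 2, and (-2)^0 + 5^0 = 1 + 1 = 2.
Assume S(m) = (-2)^m + 5^m for some m ≥ 0.
Then S(m+1) = -2S(m) + 7·5^m = -2·((-2)^m + 5^m) + 7·5^m = (-2)^{m+1} − 2·5^m + 7·5^m = (-2)^{m+1} + 5·5^m = (-2)^{m+1} + 5^{m+1}.
By induction, S(k) = (-2)^k + 5^k for all k ≥ 0.

S(k) = (-2)^k + 5^k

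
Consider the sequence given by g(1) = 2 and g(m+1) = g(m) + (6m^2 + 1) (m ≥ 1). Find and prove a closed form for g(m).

Claim: g(m) = 2m^3 − 3m^2 + 2m + 1.

Base case: g(1) = 2, and 2·1^3 − 3·1^2 + 2·1 + 1 = 2.
Assume g(j) = 2j^3 − 3j^2 + 2j + 1.
Then g(j+1) = g(j) + (6j^2 + 1) = (2j^3 − 3j^2 + 2j + 1) + (6j^2 + 1) = 2j^3 + 3j^2 + 2j + 2,
and 2·(j+1)^3 − 3·(j+1)^2 + 2·(j+1) + 1 = 2j^3 + 3j^2 + 2j + 2.
By induction, g(m) = 2m^3 − 3m^2 + 2m + 1 for all m ≥ 1.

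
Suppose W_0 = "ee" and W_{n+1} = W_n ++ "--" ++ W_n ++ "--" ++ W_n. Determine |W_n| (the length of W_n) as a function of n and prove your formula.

Claim: |W_n| = 4·3^n − 2.

Base case: |W_0| = 2, and 4·3^0 − 2 = 2.
Assume |W_m| = 4·3^m − 2.
Then |W_{m+1}| = 3|W_m| + 4 = 3(4·3^m − 2) + 4 = 4·3^{m+1} − 6 + 4 = 4·3^{m+1} − 2.
Hence |W_n| = 4·3^n − 2 for every n ≥ 0, by induction.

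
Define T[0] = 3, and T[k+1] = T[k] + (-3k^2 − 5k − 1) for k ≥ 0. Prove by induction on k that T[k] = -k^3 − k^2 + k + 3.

Base case: T[0] = 3, and -0^3 − 0^2 + 0 + 3 = 3.
Assume T[r] = -r^3 − r^2 + r + 3.
Then T[r+1] = T[r] + (-3r^2 − 5r − 1) = (-r^3 − r^2 + r + 3) + (-3r^2 − 5r − 1) = -r^3 − 4r^2 − 4r + 2,
and -(r+1)^3 − (r+1)^2 + (r+1) + 3 = -r^3 − 4r^2 − 4r + 2.
By induction, T[k] = -k^3 − k^2 + k + 3 for all k ≥ 0.

T[k] = -k^3 − k^2 + k + 3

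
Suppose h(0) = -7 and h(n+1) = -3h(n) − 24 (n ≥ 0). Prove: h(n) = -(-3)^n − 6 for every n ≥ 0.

Base case: h(0) = -7, and -(-3)^0 − 6 = -1 − 6 = -7.
Assume h(j) = -(-3)^j − 6 for some j ≥ 0.
Then h(j+1) = -3h(j) − 24 = -3·(-(-3)^j − 6) − 24 = 3·(-3)^j + 18 − 24 = -(-3)^{j+1} − 6.
This completes the inductive step, so h(n) = -(-3)^n − 6 for all n ≥ 0.

h(n) = -(-3)^n − 6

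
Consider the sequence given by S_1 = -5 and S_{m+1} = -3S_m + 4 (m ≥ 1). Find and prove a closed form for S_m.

Claim: S_m = 2·(-3)^m + 1.

Base case: S_1 = -5, and 2·(-3)^1 + 1 = -6 + 1 = -5.
Assume S_r = 2·(-3)^r + 1 for some r ≥ 1.
Then S_{r+1} = -3S_r + 4 = -3·(2·(-3)^r + 1) + 4 = -6·(-3)^r − 3 + 4 = 2·(-3)^{r+1} + 1.
By induction, S_m = 2·(-3)^m + 1 for all m ≥ 1.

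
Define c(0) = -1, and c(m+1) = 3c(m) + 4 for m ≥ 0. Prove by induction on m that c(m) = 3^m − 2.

Base case: c(0) = -1, and 3^0 − 2 = 1 − 2 = -1.
Assume c(j) = 3^j − 2 for some j ≥ 0.
Then c(j+1) = 3c(j) + 4 = 3·(3^j − 2) + 4 = 3^{j+1} − 6 + 4 = 3^{j+1} − 2.
By induction, c(m) = 3^m − 2 for all m ≥ 0.

c(m) = 3^m − 2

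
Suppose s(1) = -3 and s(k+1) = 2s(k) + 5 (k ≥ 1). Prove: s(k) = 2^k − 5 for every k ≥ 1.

Base case: s(1) = -3, and 2^1 − 5 = 2 − 5 = -3.
Assume s(m) = 2^m − 5 for some m ≥ 1.
Then s(m+1) = 2s(m) + 5 = 2·(2^m − 5) + 5 = 2^{m+1} − 10 + 5 = 2^{m+1} − 5.
Hence s(k) = 2^k − 5 for every k ≥ 1, by induction.

s(k) = 2^k − 5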